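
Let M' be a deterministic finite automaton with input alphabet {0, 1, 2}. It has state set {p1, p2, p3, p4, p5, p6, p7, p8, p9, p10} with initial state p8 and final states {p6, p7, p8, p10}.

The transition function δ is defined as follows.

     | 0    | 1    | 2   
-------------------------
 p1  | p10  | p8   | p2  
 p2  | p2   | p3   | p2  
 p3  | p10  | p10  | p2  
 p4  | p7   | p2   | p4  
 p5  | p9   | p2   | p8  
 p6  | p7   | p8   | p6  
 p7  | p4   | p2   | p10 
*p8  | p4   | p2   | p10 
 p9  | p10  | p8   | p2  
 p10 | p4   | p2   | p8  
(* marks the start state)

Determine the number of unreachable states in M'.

No path from p8 leads to p1, p5, p6, p9; the other 6 states are all reachable.

4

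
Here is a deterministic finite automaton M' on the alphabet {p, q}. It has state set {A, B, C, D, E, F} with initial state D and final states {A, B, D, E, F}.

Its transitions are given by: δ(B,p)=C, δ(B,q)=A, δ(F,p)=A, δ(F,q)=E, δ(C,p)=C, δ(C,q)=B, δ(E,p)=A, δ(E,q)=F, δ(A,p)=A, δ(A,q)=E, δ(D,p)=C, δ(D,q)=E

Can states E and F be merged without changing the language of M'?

Yes

All states are reachable from the start state.
P0 = {A,B,D,E,F} | {C}.
On input p, block {A,B,D,E,F} splits into {A,E,F} and {B,D}.
No further refinement is possible. Final partition (3 blocks): {A,E,F} | {C} | {B,D}.
E and F lie in the same block of the stable partition, so they are equivalent — no string distinguishes them.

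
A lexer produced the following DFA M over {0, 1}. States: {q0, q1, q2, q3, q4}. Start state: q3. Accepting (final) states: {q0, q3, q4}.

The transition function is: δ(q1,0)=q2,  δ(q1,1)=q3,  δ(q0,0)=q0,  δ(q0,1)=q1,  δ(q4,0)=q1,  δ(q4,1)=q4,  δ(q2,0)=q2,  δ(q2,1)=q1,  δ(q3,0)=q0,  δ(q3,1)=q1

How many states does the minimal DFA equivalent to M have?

First remove the unreachable states {q4}; 4 states remain.
P0 = {q0,q3} | {q1,q2}.
Refine {q1,q2} on symbol 1: members go to different blocks, giving {q1} and {q2}.
The partition is now stable with 3 blocks: {q0,q3} | {q1} | {q2}.

3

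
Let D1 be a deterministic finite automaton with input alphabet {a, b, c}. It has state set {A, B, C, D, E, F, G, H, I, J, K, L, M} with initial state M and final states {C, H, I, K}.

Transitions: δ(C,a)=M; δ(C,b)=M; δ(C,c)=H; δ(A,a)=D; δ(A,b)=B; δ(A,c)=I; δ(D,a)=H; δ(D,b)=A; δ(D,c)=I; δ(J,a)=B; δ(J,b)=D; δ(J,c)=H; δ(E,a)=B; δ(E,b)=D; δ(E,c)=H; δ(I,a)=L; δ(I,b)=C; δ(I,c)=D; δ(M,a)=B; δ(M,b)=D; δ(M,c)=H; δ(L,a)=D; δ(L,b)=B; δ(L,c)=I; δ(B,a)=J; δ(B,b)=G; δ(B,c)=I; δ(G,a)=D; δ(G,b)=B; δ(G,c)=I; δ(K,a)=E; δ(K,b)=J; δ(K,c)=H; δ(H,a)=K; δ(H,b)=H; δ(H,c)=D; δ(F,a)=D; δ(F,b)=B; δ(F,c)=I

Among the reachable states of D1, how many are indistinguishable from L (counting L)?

States {F} cannot be reached from the start state, so discard them.
Initial partition by acceptance: {C,H,I,K} | {A,B,D,E,G,J,L,M}.
Refine {C,H,I,K} on symbol a: members go to different blocks, giving {C,I,K} and {H}.
On input b, block {C,I,K} splits into {C,K} and {I}.
Refine {A,B,D,E,G,J,L,M} on symbol a: members go to different blocks, giving {A,B,E,G,J,L,M} and {D}.
On input a, block {A,B,E,G,J,L,M} splits into {B,E,J,M} and {A,G,L}.
On input b, block {B,E,J,M} splits into {E,J,M} and {B}.
No further refinement is possible. Final partition (7 blocks): {C,K} | {E,J,M} | {H} | {I} | {D} | {A,G,L} | {B}.
State L belongs to the block {A,G,L}, which has 3 states.

3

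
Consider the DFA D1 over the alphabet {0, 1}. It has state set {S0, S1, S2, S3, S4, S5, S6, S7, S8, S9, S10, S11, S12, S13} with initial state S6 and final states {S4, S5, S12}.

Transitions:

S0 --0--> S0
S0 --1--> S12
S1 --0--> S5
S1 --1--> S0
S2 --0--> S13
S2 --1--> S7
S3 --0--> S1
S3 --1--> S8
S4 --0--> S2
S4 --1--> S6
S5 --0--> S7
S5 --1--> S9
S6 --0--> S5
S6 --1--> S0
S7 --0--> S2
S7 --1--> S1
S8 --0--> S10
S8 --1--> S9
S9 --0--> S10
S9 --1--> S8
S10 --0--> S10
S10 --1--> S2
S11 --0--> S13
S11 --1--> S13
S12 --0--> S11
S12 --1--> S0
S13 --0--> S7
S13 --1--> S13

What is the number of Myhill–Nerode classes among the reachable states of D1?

10

Reachable states from the start: {S0,S1,S2,S5,S6,S7,S8,S9,S10,S11,S12,S13}. Unreachable: {S3,S4} — drop them.
Initial partition by acceptance: {S5,S12} | {S0,S1,S2,S6,S7,S8,S9,S10,S11,S13}.
On input 0, block {S0,S1,S2,S6,S7,S8,S9,S10,S11,S13} splits into {S0,S2,S7,S8,S9,S10,S11,S13} and {S1,S6}.
On input 1, block {S0,S2,S7,S8,S9,S10,S11,S13} splits into {S2,S8,S9,S10,S11,S13} and {S0} and {S7}.
Split {S5,S12} by δ(·,0) → {S5} and {S12}.
Refine {S2,S8,S9,S10,S11,S13} on symbol 0: members go to different blocks, giving {S2,S8,S9,S10,S11} and {S13}.
Refine {S2,S8,S9,S10,S11} on symbol 0: members go to different blocks, giving {S8,S9,S10} and {S2,S11}.
On input 1, block {S8,S9,S10} splits into {S8,S9} and {S10}.
Refine {S2,S11} on symbol 1: members go to different blocks, giving {S2} and {S11}.
The partition is now stable with 10 blocks: {S5} | {S8,S9} | {S1,S6} | {S0} | {S7} | {S12} | {S13} | {S2} | {S10} | {S11}.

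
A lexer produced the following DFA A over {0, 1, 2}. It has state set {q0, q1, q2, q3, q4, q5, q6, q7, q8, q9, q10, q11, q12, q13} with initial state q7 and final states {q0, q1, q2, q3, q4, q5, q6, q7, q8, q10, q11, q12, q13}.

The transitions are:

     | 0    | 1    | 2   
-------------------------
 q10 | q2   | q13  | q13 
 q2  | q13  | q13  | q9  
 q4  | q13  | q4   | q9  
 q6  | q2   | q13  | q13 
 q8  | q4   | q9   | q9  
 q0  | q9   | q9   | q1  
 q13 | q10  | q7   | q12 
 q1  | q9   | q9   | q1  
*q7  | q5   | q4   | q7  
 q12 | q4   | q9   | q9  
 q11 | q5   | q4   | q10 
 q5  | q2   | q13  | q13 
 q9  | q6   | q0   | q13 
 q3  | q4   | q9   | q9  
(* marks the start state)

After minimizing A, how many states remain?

8

States {q3,q8,q11} cannot be reached from the start state, so discard them.
P0 = {q0,q1,q2,q4,q5,q6,q7,q10,q12,q13} | {q9}.
Refine {q0,q1,q2,q4,q5,q6,q7,q10,q12,q13} on symbol 0: members go to different blocks, giving {q2,q4,q5,q6,q7,q10,q12,q13} and {q0,q1}.
On input 1, block {q2,q4,q5,q6,q7,q10,q12,q13} splits into {q2,q4,q5,q6,q7,q10,q13} and {q12}.
Refine {q2,q4,q5,q6,q7,q10,q13} on symbol 2: members go to different blocks, giving {q5,q6,q7,q10} and {q2,q4} and {q13}.
Split {q5,q6,q7,q10} by δ(·,0) → {q5,q6,q10} and {q7}.
Split {q2,q4} by δ(·,1) → {q2} and {q4}.
Stable partition: {q5,q6,q10} | {q9} | {q0,q1} | {q12} | {q2} | {q13} | {q7} | {q4} — 8 equivalence classes.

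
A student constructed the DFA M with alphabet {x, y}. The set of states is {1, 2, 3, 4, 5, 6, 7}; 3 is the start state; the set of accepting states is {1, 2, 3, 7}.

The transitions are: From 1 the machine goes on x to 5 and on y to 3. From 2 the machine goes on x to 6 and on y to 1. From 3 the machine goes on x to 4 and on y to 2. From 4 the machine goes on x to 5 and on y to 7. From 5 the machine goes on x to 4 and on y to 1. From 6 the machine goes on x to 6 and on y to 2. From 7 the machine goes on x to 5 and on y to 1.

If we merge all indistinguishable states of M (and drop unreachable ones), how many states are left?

2

All states are reachable from the start state.
Start with accepting vs non-accepting: {1,2,3,7} | {4,5,6}.
Stable partition: {1,2,3,7} | {4,5,6} — 2 equivalence classes.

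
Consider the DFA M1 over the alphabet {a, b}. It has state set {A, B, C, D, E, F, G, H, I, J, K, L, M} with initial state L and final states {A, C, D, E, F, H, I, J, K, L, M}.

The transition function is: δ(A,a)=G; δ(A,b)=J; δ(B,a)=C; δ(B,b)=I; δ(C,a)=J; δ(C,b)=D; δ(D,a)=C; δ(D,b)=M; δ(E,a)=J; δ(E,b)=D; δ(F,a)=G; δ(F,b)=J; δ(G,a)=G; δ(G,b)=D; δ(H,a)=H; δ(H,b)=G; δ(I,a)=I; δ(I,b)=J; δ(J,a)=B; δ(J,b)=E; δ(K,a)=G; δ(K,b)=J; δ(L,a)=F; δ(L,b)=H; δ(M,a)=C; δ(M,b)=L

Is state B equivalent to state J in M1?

No

States {A,K} cannot be reached from the start state, so discard them.
P0 = {C,D,E,F,H,I,J,L,M} | {B,G}.
Refine {C,D,E,F,H,I,J,L,M} on symbol a: members go to different blocks, giving {C,D,E,H,I,L,M} and {F,J}.
On input a, block {C,D,E,H,I,L,M} splits into {D,H,I,M} and {C,E,L}.
Refine {D,H,I,M} on symbol a: members go to different blocks, giving {D,M} and {H,I}.
Split {D,M} by δ(·,b) → {D} and {M}.
Split {B,G} by δ(·,a) → {B} and {G}.
On input a, block {F,J} splits into {F} and {J}.
On input a, block {C,E,L} splits into {C,E} and {L}.
Split {H,I} by δ(·,b) → {H} and {I}.
No further refinement is possible. Final partition (10 blocks): {D} | {B} | {F} | {C,E} | {H} | {M} | {G} | {J} | {L} | {I}.
B and J end up in different blocks, so they are distinguishable. For instance, the string 'ε' is accepted from only J.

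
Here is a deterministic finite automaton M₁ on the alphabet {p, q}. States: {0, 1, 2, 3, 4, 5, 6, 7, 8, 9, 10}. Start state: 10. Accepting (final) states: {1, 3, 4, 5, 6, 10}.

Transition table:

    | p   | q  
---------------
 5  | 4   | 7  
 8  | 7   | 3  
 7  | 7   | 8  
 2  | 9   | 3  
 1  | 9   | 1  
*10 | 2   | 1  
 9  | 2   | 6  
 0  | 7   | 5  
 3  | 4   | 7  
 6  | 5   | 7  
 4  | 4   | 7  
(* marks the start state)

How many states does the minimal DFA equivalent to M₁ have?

Reachable states from the start: {1,2,3,4,5,6,7,8,9,10}. Unreachable: {0} — drop them.
Initial partition by acceptance: {1,3,4,5,6,10} | {2,7,8,9}.
Split {1,3,4,5,6,10} by δ(·,p) → {3,4,5,6} and {1,10}.
Refine {2,7,8,9} on symbol q: members go to different blocks, giving {2,8,9} and {7}.
On input p, block {2,8,9} splits into {2,9} and {8}.
The partition is now stable with 5 blocks: {3,4,5,6} | {2,9} | {1,10} | {7} | {8}.

5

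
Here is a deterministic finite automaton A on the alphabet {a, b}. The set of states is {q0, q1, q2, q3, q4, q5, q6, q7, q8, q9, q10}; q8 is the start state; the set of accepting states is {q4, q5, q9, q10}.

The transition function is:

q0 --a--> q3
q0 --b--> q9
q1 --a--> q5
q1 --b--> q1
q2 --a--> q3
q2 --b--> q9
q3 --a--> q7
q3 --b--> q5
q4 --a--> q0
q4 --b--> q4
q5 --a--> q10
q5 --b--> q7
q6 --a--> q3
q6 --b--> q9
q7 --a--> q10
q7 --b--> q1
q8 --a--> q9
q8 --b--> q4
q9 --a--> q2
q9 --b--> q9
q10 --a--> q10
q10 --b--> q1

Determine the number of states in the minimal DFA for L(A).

Reachable states from the start: {q0,q1,q2,q3,q4,q5,q7,q8,q9,q10}. Unreachable: {q6} — drop them.
P0 = {q4,q5,q9,q10} | {q0,q1,q2,q3,q7,q8}.
On input a, block {q4,q5,q9,q10} splits into {q4,q9} and {q5,q10}.
On input a, block {q0,q1,q2,q3,q7,q8} splits into {q0,q2,q3} and {q1,q7} and {q8}.
Split {q0,q2,q3} by δ(·,a) → {q0,q2} and {q3}.
No further refinement is possible. Final partition (6 blocks): {q4,q9} | {q0,q2} | {q5,q10} | {q1,q7} | {q8} | {q3}.

6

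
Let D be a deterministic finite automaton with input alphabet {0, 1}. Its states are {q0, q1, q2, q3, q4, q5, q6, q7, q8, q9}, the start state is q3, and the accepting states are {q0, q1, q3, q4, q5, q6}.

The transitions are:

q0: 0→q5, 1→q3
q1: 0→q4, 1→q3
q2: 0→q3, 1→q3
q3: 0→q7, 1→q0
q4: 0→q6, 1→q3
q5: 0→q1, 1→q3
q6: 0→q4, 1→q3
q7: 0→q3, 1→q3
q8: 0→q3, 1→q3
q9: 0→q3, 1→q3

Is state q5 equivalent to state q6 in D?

Reachable states from the start: {q0,q1,q3,q4,q5,q6,q7}. Unreachable: {q2,q8,q9} — drop them.
P0 = {q0,q1,q3,q4,q5,q6} | {q7}.
Refine {q0,q1,q3,q4,q5,q6} on symbol 0: members go to different blocks, giving {q0,q1,q4,q5,q6} and {q3}.
No further refinement is possible. Final partition (3 blocks): {q0,q1,q4,q5,q6} | {q7} | {q3}.
q5 and q6 lie in the same block of the stable partition, so they are equivalent — no string distinguishes them.

Yes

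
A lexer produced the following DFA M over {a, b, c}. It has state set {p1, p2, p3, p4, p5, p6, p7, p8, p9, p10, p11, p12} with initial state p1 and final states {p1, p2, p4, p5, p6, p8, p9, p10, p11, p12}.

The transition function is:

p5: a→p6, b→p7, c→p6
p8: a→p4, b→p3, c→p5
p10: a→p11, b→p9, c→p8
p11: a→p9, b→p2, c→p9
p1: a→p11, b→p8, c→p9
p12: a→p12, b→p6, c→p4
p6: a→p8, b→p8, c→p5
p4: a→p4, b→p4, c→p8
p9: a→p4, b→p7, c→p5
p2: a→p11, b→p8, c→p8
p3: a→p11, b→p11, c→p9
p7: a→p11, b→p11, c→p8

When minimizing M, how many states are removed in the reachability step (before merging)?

No path from p1 leads to p10, p12; the other 10 states are all reachable.

2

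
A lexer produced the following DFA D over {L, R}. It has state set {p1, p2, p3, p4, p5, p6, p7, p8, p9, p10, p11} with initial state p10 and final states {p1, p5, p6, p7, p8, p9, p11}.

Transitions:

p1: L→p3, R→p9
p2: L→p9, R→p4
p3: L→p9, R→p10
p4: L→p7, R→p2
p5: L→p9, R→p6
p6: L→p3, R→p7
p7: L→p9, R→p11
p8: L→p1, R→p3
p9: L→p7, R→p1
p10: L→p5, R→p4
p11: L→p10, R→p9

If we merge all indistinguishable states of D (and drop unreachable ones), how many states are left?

3

First remove the unreachable states {p8}; 10 states remain.
Initial partition by acceptance: {p1,p5,p6,p7,p9,p11} | {p2,p3,p4,p10}.
Split {p1,p5,p6,p7,p9,p11} by δ(·,L) → {p1,p6,p11} and {p5,p7,p9}.
The partition is now stable with 3 blocks: {p1,p6,p11} | {p2,p3,p4,p10} | {p5,p7,p9}.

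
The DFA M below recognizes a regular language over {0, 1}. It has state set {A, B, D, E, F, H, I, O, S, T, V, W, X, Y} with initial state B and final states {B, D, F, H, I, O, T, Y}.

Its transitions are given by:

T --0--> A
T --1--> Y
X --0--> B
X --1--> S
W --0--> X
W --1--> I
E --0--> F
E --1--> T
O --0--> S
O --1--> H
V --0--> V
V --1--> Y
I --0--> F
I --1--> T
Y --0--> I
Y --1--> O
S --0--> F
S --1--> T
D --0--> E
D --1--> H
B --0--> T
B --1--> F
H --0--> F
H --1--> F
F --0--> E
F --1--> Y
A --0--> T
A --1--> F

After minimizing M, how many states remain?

5

First remove the unreachable states {D,V,W,X}; 10 states remain.
P0 = {B,F,H,I,O,T,Y} | {A,E,S}.
Refine {B,F,H,I,O,T,Y} on symbol 0: members go to different blocks, giving {B,H,I,Y} and {F,O,T}.
On input 0, block {B,H,I,Y} splits into {B,H,I} and {Y}.
Refine {F,O,T} on symbol 1: members go to different blocks, giving {F,T} and {O}.
No further refinement is possible. Final partition (5 blocks): {B,H,I} | {A,E,S} | {F,T} | {Y} | {O}.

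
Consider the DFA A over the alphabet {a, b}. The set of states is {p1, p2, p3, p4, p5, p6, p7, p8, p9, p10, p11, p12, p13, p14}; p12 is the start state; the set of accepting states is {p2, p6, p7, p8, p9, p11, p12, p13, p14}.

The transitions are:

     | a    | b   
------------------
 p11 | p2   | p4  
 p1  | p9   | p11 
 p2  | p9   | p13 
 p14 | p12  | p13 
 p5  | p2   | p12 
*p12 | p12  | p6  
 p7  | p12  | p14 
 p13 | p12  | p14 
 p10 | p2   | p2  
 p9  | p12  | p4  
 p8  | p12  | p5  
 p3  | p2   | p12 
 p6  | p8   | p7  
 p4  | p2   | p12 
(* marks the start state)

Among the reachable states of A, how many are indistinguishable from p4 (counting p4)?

2

Reachable states from the start: {p2,p4,p5,p6,p7,p8,p9,p12,p13,p14}. Unreachable: {p1,p3,p10,p11} — drop them.
Start with accepting vs non-accepting: {p2,p6,p7,p8,p9,p12,p13,p14} | {p4,p5}.
Split {p2,p6,p7,p8,p9,p12,p13,p14} by δ(·,b) → {p2,p6,p7,p12,p13,p14} and {p8,p9}.
Split {p2,p6,p7,p12,p13,p14} by δ(·,a) → {p7,p12,p13,p14} and {p2,p6}.
Refine {p7,p12,p13,p14} on symbol b: members go to different blocks, giving {p7,p13,p14} and {p12}.
Stable partition: {p7,p13,p14} | {p4,p5} | {p8,p9} | {p2,p6} | {p12} — 5 equivalence classes.
State p4 belongs to the block {p4,p5}, which has 2 states.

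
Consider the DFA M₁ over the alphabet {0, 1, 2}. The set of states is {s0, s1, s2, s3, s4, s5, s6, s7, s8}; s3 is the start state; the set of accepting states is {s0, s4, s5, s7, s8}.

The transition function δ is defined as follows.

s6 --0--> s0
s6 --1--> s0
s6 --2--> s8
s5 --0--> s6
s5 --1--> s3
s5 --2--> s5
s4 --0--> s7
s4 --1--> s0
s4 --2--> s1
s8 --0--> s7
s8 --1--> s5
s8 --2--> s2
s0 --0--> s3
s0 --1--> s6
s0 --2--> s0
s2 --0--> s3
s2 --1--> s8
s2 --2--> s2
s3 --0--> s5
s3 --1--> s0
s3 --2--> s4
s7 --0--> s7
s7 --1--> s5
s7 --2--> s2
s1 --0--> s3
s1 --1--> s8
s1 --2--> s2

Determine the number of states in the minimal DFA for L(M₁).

Every state is reachable, so we keep all 9.
Start with accepting vs non-accepting: {s0,s4,s5,s7,s8} | {s1,s2,s3,s6}.
On input 0, block {s0,s4,s5,s7,s8} splits into {s4,s7,s8} and {s0,s5}.
On input 0, block {s1,s2,s3,s6} splits into {s1,s2} and {s3,s6}.
Stable partition: {s4,s7,s8} | {s1,s2} | {s0,s5} | {s3,s6} — 4 equivalence classes.

4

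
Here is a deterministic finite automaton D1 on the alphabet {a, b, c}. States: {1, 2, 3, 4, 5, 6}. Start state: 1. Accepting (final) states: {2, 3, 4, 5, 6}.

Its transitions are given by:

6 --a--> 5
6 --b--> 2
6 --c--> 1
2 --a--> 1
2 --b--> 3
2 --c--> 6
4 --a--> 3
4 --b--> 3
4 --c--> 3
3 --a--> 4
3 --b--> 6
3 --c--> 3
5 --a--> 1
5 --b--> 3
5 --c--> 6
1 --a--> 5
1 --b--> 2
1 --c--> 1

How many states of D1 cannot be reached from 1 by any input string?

0

Exploring from 1, all states are eventually visited, so none are unreachable.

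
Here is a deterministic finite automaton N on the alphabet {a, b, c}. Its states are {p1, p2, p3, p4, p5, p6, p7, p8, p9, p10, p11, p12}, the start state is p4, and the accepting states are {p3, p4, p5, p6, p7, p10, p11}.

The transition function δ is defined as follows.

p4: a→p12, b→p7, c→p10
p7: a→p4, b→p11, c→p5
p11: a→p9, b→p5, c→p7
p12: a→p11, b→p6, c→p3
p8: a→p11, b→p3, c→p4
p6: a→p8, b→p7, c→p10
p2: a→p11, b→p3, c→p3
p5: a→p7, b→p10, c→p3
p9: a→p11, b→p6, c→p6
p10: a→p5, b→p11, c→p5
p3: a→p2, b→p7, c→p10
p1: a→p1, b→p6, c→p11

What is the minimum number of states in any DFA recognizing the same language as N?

6

States {p1} cannot be reached from the start state, so discard them.
Initial partition by acceptance: {p3,p4,p5,p6,p7,p10,p11} | {p2,p8,p9,p12}.
On input a, block {p3,p4,p5,p6,p7,p10,p11} splits into {p3,p4,p6,p11} and {p5,p7,p10}.
On input a, block {p5,p7,p10} splits into {p5,p10} and {p7}.
On input b, block {p3,p4,p6,p11} splits into {p3,p4,p6} and {p11}.
Split {p5,p10} by δ(·,a) → {p5} and {p10}.
Stable partition: {p3,p4,p6} | {p2,p8,p9,p12} | {p5} | {p7} | {p11} | {p10} — 6 equivalence classes.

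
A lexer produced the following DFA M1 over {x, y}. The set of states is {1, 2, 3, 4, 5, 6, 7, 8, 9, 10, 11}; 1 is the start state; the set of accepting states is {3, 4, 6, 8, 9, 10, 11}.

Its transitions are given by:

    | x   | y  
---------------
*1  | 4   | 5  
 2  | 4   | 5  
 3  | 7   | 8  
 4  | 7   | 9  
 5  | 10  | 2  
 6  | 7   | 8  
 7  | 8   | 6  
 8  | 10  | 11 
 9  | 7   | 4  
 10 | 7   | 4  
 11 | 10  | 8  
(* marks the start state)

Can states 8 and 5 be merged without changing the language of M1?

No

States {3} cannot be reached from the start state, so discard them.
P0 = {4,6,8,9,10,11} | {1,2,5,7}.
On input x, block {4,6,8,9,10,11} splits into {4,6,9,10} and {8,11}.
Split {4,6,9,10} by δ(·,y) → {4,9,10} and {6}.
Split {1,2,5,7} by δ(·,x) → {1,2,5} and {7}.
No further refinement is possible. Final partition (5 blocks): {4,9,10} | {1,2,5} | {8,11} | {6} | {7}.
8 and 5 end up in different blocks, so they are distinguishable. For instance, the string 'ε' is accepted from only 8.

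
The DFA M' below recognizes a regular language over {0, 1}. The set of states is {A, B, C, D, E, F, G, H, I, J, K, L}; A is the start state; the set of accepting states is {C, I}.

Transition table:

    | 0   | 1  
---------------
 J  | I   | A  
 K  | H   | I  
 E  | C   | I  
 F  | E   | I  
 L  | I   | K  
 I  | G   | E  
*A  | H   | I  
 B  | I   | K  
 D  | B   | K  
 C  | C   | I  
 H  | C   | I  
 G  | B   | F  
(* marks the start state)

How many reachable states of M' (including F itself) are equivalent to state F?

Reachable states from the start: {A,B,C,E,F,G,H,I,K}. Unreachable: {D,J,L} — drop them.
Initial partition by acceptance: {C,I} | {A,B,E,F,G,H,K}.
Split {C,I} by δ(·,0) → {C} and {I}.
Refine {A,B,E,F,G,H,K} on symbol 0: members go to different blocks, giving {A,F,G,K} and {E,H} and {B}.
Split {A,F,G,K} by δ(·,0) → {A,F,K} and {G}.
The partition is now stable with 6 blocks: {C} | {A,F,K} | {I} | {E,H} | {B} | {G}.
State F belongs to the block {A,F,K}, which has 3 states.

3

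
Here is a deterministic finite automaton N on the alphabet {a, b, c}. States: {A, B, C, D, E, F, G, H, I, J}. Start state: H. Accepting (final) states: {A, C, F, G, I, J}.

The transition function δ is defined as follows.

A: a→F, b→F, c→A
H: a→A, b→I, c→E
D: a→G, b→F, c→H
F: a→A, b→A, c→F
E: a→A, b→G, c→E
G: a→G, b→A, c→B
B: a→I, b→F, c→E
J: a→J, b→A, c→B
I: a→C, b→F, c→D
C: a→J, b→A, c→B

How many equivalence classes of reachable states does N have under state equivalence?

4

P0 = {A,C,F,G,I,J} | {B,D,E,H}.
On input c, block {A,C,F,G,I,J} splits into {C,G,I,J} and {A,F}.
On input a, block {B,D,E,H} splits into {B,D} and {E,H}.
No further refinement is possible. Final partition (4 blocks): {C,G,I,J} | {B,D} | {A,F} | {E,H}.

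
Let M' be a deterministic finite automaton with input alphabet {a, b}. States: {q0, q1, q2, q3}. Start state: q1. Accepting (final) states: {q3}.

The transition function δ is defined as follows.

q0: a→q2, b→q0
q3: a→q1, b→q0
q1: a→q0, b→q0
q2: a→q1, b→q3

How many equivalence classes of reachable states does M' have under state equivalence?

Every state is reachable, so we keep all 4.
Start with accepting vs non-accepting: {q3} | {q0,q1,q2}.
On input b, block {q0,q1,q2} splits into {q0,q1} and {q2}.
Refine {q0,q1} on symbol a: members go to different blocks, giving {q0} and {q1}.
The partition is now stable with 4 blocks: {q3} | {q0} | {q2} | {q1}.

4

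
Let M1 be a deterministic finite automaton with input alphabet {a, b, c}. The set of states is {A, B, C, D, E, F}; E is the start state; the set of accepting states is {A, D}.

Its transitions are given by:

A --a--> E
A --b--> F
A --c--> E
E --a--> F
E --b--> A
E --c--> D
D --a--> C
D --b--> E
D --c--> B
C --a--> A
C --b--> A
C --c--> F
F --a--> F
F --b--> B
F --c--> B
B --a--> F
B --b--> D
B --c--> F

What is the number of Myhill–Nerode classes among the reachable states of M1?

6

P0 = {A,D} | {B,C,E,F}.
Refine {B,C,E,F} on symbol a: members go to different blocks, giving {B,E,F} and {C}.
Refine {A,D} on symbol a: members go to different blocks, giving {A} and {D}.
Split {B,E,F} by δ(·,b) → {B} and {E} and {F}.
The partition is now stable with 6 blocks: {A} | {B} | {C} | {D} | {E} | {F}.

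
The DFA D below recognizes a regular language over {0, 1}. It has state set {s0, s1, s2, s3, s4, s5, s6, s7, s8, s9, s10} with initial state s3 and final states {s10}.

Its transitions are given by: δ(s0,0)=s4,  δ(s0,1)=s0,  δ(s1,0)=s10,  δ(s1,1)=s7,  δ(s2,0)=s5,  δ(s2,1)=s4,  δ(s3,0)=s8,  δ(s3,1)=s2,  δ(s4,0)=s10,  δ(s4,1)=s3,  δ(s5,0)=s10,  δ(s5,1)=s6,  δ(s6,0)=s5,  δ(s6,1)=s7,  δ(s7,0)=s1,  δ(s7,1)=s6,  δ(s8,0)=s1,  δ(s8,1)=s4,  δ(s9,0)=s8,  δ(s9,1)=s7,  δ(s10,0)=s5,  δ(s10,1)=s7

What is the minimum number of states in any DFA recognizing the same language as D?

States {s0,s9} cannot be reached from the start state, so discard them.
P0 = {s10} | {s1,s2,s3,s4,s5,s6,s7,s8}.
On input 0, block {s1,s2,s3,s4,s5,s6,s7,s8} splits into {s2,s3,s6,s7,s8} and {s1,s4,s5}.
Split {s2,s3,s6,s7,s8} by δ(·,0) → {s2,s6,s7,s8} and {s3}.
On input 1, block {s2,s6,s7,s8} splits into {s2,s8} and {s6,s7}.
Refine {s1,s4,s5} on symbol 1: members go to different blocks, giving {s1,s5} and {s4}.
Stable partition: {s10} | {s2,s8} | {s1,s5} | {s3} | {s6,s7} | {s4} — 6 equivalence classes.

6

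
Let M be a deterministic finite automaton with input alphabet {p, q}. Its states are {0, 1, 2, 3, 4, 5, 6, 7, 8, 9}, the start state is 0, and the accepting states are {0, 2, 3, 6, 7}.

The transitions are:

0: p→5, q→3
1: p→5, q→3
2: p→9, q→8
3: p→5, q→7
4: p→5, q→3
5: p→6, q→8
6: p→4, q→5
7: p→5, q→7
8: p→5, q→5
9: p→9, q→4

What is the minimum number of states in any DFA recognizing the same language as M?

5

States {1,2,9} cannot be reached from the start state, so discard them.
Initial partition by acceptance: {0,3,6,7} | {4,5,8}.
On input q, block {0,3,6,7} splits into {0,3,7} and {6}.
Split {4,5,8} by δ(·,p) → {4,8} and {5}.
Refine {4,8} on symbol q: members go to different blocks, giving {4} and {8}.
The partition is now stable with 5 blocks: {0,3,7} | {4} | {6} | {5} | {8}.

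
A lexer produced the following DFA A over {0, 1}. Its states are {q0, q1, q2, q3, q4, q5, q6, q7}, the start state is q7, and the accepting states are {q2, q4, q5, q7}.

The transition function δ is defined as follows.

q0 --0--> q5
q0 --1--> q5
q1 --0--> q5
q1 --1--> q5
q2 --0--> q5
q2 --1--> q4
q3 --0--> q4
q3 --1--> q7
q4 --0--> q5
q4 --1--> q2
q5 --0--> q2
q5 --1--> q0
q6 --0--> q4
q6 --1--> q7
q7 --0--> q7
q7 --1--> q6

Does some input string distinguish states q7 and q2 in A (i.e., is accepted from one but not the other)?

Yes

First remove the unreachable states {q1,q3}; 6 states remain.
Initial partition by acceptance: {q2,q4,q5,q7} | {q0,q6}.
On input 1, block {q2,q4,q5,q7} splits into {q2,q4} and {q5,q7}.
On input 0, block {q0,q6} splits into {q0} and {q6}.
Refine {q5,q7} on symbol 0: members go to different blocks, giving {q5} and {q7}.
The partition is now stable with 5 blocks: {q2,q4} | {q0} | {q5} | {q6} | {q7}.
q7 and q2 end up in different blocks, so they are distinguishable. For instance, the string '1' is accepted from only q2.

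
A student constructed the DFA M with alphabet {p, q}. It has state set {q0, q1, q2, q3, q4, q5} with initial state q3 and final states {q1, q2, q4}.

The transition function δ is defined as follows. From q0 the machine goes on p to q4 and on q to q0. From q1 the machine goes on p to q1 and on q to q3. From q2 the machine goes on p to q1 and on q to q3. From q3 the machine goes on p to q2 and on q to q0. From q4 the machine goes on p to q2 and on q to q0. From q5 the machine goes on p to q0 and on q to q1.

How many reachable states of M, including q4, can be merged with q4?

First remove the unreachable states {q5}; 5 states remain.
Initial partition by acceptance: {q1,q2,q4} | {q0,q3}.
No further refinement is possible. Final partition (2 blocks): {q1,q2,q4} | {q0,q3}.
State q4 belongs to the block {q1,q2,q4}, which has 3 states.

3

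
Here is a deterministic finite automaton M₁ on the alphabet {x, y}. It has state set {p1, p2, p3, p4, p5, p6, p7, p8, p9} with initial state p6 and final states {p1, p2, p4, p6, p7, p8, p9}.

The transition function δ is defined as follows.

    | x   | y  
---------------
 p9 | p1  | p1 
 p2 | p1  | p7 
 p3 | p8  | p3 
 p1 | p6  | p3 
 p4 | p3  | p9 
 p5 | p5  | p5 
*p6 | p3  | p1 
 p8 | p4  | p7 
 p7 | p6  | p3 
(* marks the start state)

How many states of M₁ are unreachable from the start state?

No path from p6 leads to p2, p5; the other 7 states are all reachable.

2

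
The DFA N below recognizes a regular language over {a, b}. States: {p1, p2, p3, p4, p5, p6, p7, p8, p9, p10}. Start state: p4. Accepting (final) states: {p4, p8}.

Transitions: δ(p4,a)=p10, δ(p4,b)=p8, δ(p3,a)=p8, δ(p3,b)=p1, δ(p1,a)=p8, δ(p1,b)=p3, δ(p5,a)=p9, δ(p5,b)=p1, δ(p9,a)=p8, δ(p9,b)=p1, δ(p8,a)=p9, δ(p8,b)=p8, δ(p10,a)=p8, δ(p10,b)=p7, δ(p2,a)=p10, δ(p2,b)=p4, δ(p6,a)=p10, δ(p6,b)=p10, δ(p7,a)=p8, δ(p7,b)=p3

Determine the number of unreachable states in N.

3

No path from p4 leads to p2, p5, p6; the other 7 states are all reachable.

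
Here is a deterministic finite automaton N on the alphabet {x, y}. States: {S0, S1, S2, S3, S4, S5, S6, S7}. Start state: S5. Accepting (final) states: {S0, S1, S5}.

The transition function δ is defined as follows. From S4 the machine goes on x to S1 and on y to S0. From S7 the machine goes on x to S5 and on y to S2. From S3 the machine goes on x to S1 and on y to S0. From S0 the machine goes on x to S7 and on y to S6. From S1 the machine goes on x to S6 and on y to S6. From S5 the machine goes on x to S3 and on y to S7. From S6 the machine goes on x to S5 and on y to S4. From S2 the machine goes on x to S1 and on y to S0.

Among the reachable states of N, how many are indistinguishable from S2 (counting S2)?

Start with accepting vs non-accepting: {S0,S1,S5} | {S2,S3,S4,S6,S7}.
Split {S2,S3,S4,S6,S7} by δ(·,y) → {S2,S3,S4} and {S6,S7}.
Split {S0,S1,S5} by δ(·,x) → {S0,S1} and {S5}.
Stable partition: {S0,S1} | {S2,S3,S4} | {S6,S7} | {S5} — 4 equivalence classes.
State S2 belongs to the block {S2,S3,S4}, which has 3 states.

3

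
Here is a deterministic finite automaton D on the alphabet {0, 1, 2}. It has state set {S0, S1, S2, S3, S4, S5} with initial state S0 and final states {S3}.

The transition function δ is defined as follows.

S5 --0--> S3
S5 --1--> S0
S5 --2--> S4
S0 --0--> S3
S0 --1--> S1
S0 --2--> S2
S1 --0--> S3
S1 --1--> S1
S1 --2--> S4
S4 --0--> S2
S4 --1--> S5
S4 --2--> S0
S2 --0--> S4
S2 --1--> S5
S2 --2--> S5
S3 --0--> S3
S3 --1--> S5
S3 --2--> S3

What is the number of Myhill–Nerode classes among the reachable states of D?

3

P0 = {S3} | {S0,S1,S2,S4,S5}.
On input 0, block {S0,S1,S2,S4,S5} splits into {S0,S1,S5} and {S2,S4}.
No further refinement is possible. Final partition (3 blocks): {S3} | {S0,S1,S5} | {S2,S4}.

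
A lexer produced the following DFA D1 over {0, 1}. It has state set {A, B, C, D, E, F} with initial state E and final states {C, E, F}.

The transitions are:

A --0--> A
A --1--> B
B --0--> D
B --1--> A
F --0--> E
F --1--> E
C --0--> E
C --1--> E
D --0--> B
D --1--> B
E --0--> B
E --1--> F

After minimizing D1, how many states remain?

Reachable states from the start: {A,B,D,E,F}. Unreachable: {C} — drop them.
Initial partition by acceptance: {E,F} | {A,B,D}.
Refine {E,F} on symbol 0: members go to different blocks, giving {E} and {F}.
The partition is now stable with 3 blocks: {E} | {A,B,D} | {F}.

3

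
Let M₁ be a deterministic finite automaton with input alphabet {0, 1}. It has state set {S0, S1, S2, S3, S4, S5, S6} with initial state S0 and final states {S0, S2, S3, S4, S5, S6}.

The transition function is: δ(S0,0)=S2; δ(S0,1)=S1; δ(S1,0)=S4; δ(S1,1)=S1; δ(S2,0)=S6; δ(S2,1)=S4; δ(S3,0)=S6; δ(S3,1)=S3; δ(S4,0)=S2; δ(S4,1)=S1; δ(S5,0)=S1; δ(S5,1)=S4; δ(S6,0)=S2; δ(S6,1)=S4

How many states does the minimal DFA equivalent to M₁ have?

3

States {S3,S5} cannot be reached from the start state, so discard them.
P0 = {S0,S2,S4,S6} | {S1}.
Refine {S0,S2,S4,S6} on symbol 1: members go to different blocks, giving {S0,S4} and {S2,S6}.
The partition is now stable with 3 blocks: {S0,S4} | {S1} | {S2,S6}.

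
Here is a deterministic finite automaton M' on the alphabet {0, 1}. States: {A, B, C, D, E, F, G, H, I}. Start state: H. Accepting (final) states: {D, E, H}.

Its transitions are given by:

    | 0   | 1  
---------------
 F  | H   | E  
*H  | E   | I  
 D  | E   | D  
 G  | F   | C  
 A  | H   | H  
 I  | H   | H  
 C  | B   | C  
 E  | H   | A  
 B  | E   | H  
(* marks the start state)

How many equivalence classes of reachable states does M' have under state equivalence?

2

First remove the unreachable states {B,C,D,F,G}; 4 states remain.
Initial partition by acceptance: {E,H} | {A,I}.
The partition is now stable with 2 blocks: {E,H} | {A,I}.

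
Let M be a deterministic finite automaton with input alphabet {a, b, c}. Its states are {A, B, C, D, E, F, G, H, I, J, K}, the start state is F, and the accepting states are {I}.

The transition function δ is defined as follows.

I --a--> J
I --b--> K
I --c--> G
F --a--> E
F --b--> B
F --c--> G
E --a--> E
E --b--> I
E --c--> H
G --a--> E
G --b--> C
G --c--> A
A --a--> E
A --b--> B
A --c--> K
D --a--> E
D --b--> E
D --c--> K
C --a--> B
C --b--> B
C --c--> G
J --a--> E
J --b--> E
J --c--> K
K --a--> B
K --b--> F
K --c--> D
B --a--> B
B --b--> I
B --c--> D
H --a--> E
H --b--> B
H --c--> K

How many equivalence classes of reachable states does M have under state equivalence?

Every state is reachable, so we keep all 11.
Initial partition by acceptance: {I} | {A,B,C,D,E,F,G,H,J,K}.
Refine {A,B,C,D,E,F,G,H,J,K} on symbol b: members go to different blocks, giving {A,C,D,F,G,H,J,K} and {B,E}.
On input b, block {A,C,D,F,G,H,J,K} splits into {A,C,D,F,H,J} and {G,K}.
Stable partition: {I} | {A,C,D,F,H,J} | {B,E} | {G,K} — 4 equivalence classes.

4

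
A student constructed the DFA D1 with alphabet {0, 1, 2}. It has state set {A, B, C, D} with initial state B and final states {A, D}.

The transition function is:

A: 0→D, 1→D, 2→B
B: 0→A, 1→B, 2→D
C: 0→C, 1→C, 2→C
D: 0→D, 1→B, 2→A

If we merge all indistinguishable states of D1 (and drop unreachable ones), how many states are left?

First remove the unreachable states {C}; 3 states remain.
P0 = {A,D} | {B}.
Refine {A,D} on symbol 1: members go to different blocks, giving {A} and {D}.
No further refinement is possible. Final partition (3 blocks): {A} | {B} | {D}.

3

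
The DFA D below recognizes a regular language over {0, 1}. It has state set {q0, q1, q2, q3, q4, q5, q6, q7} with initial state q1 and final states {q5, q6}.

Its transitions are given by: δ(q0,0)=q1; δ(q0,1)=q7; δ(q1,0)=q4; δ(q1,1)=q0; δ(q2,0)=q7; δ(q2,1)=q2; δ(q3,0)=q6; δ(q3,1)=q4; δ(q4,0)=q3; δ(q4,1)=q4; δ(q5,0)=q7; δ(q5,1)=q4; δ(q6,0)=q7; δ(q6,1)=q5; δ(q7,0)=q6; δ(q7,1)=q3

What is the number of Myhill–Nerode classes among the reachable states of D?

7

Reachable states from the start: {q0,q1,q3,q4,q5,q6,q7}. Unreachable: {q2} — drop them.
P0 = {q5,q6} | {q0,q1,q3,q4,q7}.
On input 1, block {q5,q6} splits into {q5} and {q6}.
On input 0, block {q0,q1,q3,q4,q7} splits into {q0,q1,q4} and {q3,q7}.
Split {q0,q1,q4} by δ(·,0) → {q0,q1} and {q4}.
On input 0, block {q0,q1} splits into {q0} and {q1}.
On input 1, block {q3,q7} splits into {q3} and {q7}.
No further refinement is possible. Final partition (7 blocks): {q5} | {q0} | {q6} | {q3} | {q4} | {q1} | {q7}.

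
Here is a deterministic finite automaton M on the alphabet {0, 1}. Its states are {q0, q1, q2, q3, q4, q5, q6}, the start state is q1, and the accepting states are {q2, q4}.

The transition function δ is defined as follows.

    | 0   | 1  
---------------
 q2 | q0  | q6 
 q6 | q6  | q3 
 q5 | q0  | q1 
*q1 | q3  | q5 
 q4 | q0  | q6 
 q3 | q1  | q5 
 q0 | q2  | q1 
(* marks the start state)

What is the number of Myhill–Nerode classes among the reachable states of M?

First remove the unreachable states {q4}; 6 states remain.
Initial partition by acceptance: {q2} | {q0,q1,q3,q5,q6}.
Split {q0,q1,q3,q5,q6} by δ(·,0) → {q1,q3,q5,q6} and {q0}.
Split {q1,q3,q5,q6} by δ(·,0) → {q1,q3,q6} and {q5}.
On input 1, block {q1,q3,q6} splits into {q1,q3} and {q6}.
The partition is now stable with 5 blocks: {q2} | {q1,q3} | {q0} | {q5} | {q6}.

5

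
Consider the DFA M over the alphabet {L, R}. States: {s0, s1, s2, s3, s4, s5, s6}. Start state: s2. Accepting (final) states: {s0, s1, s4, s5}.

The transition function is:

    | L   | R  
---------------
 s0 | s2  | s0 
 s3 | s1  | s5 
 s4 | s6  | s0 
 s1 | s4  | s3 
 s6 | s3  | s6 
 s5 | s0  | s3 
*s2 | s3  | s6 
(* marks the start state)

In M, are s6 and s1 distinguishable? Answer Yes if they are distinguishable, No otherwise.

Every state is reachable, so we keep all 7.
Initial partition by acceptance: {s0,s1,s4,s5} | {s2,s3,s6}.
Split {s0,s1,s4,s5} by δ(·,L) → {s0,s4} and {s1,s5}.
Refine {s2,s3,s6} on symbol L: members go to different blocks, giving {s2,s6} and {s3}.
Stable partition: {s0,s4} | {s2,s6} | {s1,s5} | {s3} — 4 equivalence classes.
s6 and s1 end up in different blocks, so they are distinguishable. For instance, the string 'ε' is accepted from only s1.

Yes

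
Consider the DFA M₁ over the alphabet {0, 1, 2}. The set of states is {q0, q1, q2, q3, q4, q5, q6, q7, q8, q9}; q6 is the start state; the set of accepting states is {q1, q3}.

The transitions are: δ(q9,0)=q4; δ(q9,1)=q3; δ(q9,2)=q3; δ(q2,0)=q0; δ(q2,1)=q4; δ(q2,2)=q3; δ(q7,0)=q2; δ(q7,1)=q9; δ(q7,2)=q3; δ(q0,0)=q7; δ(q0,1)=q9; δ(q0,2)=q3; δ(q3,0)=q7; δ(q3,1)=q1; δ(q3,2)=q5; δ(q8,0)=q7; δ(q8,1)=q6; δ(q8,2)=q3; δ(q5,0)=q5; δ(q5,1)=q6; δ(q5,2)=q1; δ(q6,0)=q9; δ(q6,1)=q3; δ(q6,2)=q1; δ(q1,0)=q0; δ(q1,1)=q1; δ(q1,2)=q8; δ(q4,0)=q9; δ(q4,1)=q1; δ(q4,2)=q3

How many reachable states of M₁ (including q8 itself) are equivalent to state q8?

5

Every state is reachable, so we keep all 10.
P0 = {q1,q3} | {q0,q2,q4,q5,q6,q7,q8,q9}.
On input 1, block {q0,q2,q4,q5,q6,q7,q8,q9} splits into {q0,q2,q5,q7,q8} and {q4,q6,q9}.
The partition is now stable with 3 blocks: {q1,q3} | {q0,q2,q5,q7,q8} | {q4,q6,q9}.
The equivalence class containing q8 is {q0,q2,q5,q7,q8}, of size 5.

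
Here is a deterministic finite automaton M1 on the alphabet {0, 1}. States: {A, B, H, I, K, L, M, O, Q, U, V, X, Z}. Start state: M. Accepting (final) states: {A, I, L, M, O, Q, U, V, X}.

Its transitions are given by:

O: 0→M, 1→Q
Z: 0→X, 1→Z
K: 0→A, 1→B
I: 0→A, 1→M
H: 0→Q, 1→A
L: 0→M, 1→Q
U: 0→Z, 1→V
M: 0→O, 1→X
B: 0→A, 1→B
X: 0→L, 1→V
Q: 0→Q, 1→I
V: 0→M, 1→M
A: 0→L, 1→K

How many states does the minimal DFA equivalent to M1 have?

Reachable states from the start: {A,B,I,K,L,M,O,Q,V,X}. Unreachable: {H,U,Z} — drop them.
P0 = {A,I,L,M,O,Q,V,X} | {B,K}.
Refine {A,I,L,M,O,Q,V,X} on symbol 1: members go to different blocks, giving {I,L,M,O,Q,V,X} and {A}.
Split {I,L,M,O,Q,V,X} by δ(·,0) → {L,M,O,Q,V,X} and {I}.
Refine {L,M,O,Q,V,X} on symbol 1: members go to different blocks, giving {L,M,O,V,X} and {Q}.
On input 1, block {L,M,O,V,X} splits into {M,V,X} and {L,O}.
Refine {M,V,X} on symbol 0: members go to different blocks, giving {M,X} and {V}.
On input 1, block {M,X} splits into {M} and {X}.
No further refinement is possible. Final partition (8 blocks): {M} | {B,K} | {A} | {I} | {Q} | {L,O} | {V} | {X}.

8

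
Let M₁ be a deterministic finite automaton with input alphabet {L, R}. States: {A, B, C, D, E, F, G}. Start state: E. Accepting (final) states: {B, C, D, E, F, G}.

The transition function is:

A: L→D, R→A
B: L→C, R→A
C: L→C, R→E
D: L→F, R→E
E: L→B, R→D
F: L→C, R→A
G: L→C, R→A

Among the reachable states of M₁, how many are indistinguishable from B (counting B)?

2

States {G} cannot be reached from the start state, so discard them.
P0 = {B,C,D,E,F} | {A}.
Refine {B,C,D,E,F} on symbol R: members go to different blocks, giving {C,D,E} and {B,F}.
Split {C,D,E} by δ(·,L) → {D,E} and {C}.
No further refinement is possible. Final partition (4 blocks): {D,E} | {A} | {B,F} | {C}.
State B belongs to the block {B,F}, which has 2 states.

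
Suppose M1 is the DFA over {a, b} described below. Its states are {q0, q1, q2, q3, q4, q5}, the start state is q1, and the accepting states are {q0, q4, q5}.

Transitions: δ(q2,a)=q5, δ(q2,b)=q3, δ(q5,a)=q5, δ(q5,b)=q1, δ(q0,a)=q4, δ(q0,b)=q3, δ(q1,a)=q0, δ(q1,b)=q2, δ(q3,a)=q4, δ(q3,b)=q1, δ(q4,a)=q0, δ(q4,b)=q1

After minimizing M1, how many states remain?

Every state is reachable, so we keep all 6.
Start with accepting vs non-accepting: {q0,q4,q5} | {q1,q2,q3}.
Stable partition: {q0,q4,q5} | {q1,q2,q3} — 2 equivalence classes.

2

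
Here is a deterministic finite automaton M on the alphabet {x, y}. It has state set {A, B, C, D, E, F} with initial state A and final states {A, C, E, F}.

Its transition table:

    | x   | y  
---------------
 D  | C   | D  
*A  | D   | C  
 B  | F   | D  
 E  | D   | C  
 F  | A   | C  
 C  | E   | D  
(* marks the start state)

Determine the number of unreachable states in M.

2

No path from A leads to B, F; the other 4 states are all reachable.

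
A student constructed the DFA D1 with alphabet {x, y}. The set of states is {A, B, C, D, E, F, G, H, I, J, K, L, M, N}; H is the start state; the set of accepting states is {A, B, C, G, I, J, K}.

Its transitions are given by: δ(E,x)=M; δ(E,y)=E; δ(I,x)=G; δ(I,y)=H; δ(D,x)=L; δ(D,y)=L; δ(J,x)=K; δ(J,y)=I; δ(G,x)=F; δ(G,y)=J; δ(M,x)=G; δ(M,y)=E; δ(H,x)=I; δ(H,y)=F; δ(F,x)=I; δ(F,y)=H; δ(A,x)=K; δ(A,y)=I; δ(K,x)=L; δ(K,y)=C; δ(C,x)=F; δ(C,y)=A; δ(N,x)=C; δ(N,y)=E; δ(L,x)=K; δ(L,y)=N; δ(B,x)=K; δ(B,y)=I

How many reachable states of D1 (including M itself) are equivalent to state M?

Reachable states from the start: {A,C,E,F,G,H,I,J,K,L,M,N}. Unreachable: {B,D} — drop them.
Initial partition by acceptance: {A,C,G,I,J,K} | {E,F,H,L,M,N}.
On input x, block {A,C,G,I,J,K} splits into {A,I,J} and {C,G,K}.
Refine {A,I,J} on symbol y: members go to different blocks, giving {A,J} and {I}.
Split {E,F,H,L,M,N} by δ(·,x) → {L,M,N} and {F,H} and {E}.
Refine {L,M,N} on symbol y: members go to different blocks, giving {M,N} and {L}.
Refine {C,G,K} on symbol x: members go to different blocks, giving {C,G} and {K}.
The partition is now stable with 8 blocks: {A,J} | {M,N} | {C,G} | {I} | {F,H} | {E} | {L} | {K}.
The equivalence class containing M is {M,N}, of size 2.

2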